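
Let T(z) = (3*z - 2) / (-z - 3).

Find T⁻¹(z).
Set w = T(z) = (3*z - 2) / (-z - 3) and solve for z:
  w*(-z - 3) = 3*z - 2
  -3*w + z*(-w - 3) + 2 = 0
  z*(-w - 3) = 3*w - 2
  z = (2 - 3*w)/(w + 3)
Renaming the variable, T⁻¹(z) = (-3*z + 2)/(z + 3).
(Check: ad - bc = -11 ≠ 0, so T is invertible.)

Final answer: (-3*z + 2)/(z + 3)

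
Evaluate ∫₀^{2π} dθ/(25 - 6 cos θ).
Call the integral J. The integrand is 2π-periodic and we integrate over a full period, so shifting θ does not change the value (θ → θ + π flips the sign of the trig term). Hence
  J = ∫₀^{2π} dθ/(25 + 6 cos θ).
Put z = e^{iθ}: then cos θ = (z + 1/z)/2, dθ = dz/(iz), and z runs once counterclockwise around |z| = 1:
  J = ∮_{|z|=1} 1/(25 + 6*(z + 1/z)/2) · dz/(iz) = (2/i) ∮_{|z|=1} dz/(6*z^2 + 50*z + 6).
The roots of 6*z^2 + 50*z + 6 are z = (-25 ± sqrt(25^2 - 6^2))/6, with sqrt(589) = sqrt(589); their product is 1, so only z₊ = -25/6 + sqrt(589)/6 lies inside the unit circle (z₋ = -25/6 - sqrt(589)/6 lies outside).
z₊ is a simple zero of q(z) = 6*z^2 + 50*z + 6, so Res(1/q, z₊) = 1/q'(z₊) with q'(z) = 12*z + 50; and q'(z₊) = 6*(z₊ - z₋) = 2*sqrt(589).
Therefore J = (2/i) · 2πi · 1/(2*sqrt(589)) = 2*pi/(sqrt(589)) = 2*sqrt(589)*pi/589

Final answer: 2*sqrt(589)*pi/589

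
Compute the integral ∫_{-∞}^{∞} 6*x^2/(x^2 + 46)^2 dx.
3*sqrt(46)*pi/46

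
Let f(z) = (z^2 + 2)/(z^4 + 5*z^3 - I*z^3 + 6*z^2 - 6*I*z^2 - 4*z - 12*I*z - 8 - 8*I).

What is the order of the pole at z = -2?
Factor the denominator:
  z^4 + 5*z^3 - I*z^3 + 6*z^2 - 6*I*z^2 - 4*z - 12*I*z - 8 - 8*I = (z + 2)^3*(z - 1 - I)

The numerator P(z) = z^2 + 2 has P(-2) = 6 ≠ 0, so no factor of (z + 2) cancels.
Near z = -2 we can therefore write f(z) = g(z)/(z + 2)^3 with g analytic at -2 and g(-2) ≠ 0 (g is the numerator divided by the remaining denominator factors).

Hence z = -2 is a pole of order 3.

Final answer: 3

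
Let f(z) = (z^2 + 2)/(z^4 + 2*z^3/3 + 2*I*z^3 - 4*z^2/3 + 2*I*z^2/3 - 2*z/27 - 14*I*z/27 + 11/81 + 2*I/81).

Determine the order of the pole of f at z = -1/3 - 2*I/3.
3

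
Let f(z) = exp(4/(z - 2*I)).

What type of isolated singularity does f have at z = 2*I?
Let u = z - 2*I. Then
  e^(4/u) = Σ_{k≥0} (4)^k/(k!·u^k) = 1 + 4/u + 8/u^2 + 32/(3*u^3) + ...
which has infinitely many negative powers of u, so exp(4/(z - 2*I)) has an essential singularity at z = 2*I.
So the singularity is essential.

Final answer: essential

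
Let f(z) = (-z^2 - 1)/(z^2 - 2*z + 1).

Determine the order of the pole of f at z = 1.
Factor the denominator:
  z^2 - 2*z + 1 = (z - 1)^2

The numerator P(z) = -z^2 - 1 has P(1) = -2 ≠ 0, so no factor of (z - 1) cancels.
Near z = 1 we can therefore write f(z) = g(z)/(z - 1)^2 with g analytic at 1 and g(1) ≠ 0 (g is just the numerator).

Hence z = 1 is a pole of order 2.

Final answer: 2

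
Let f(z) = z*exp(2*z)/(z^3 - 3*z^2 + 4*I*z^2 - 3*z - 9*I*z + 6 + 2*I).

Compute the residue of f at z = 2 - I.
Write f(z) = P(z)/Q(z) with P(z) = z*exp(2*z) and Q(z) = z^3 - 3*z^2 + 4*I*z^2 - 3*z - 9*I*z + 6 + 2*I.
The denominator factors as Q(z) = (z + 2*I)*(z - 2 + I)*(z - 1 + I), so z = 2 - I is a simple zero of Q and P is analytic there; z = 2 - I is therefore a simple pole and
  Res(f, z₀) = P(z₀)/Q'(z₀).

Q'(z) = 3*z^2 - 6*z + 8*I*z - 3 - 9*I, so Q'(2 - I) = 2 + I.
P(2 - I) = (2 - I)*exp(4 - 2*I).

Res(f, 2 - I) = ((2 - I)*exp(4 - 2*I))/(2 + I) = (3/5 - 4*I/5)*exp(4 - 2*I)

Final answer: (3/5 - 4*I/5)*exp(4 - 2*I)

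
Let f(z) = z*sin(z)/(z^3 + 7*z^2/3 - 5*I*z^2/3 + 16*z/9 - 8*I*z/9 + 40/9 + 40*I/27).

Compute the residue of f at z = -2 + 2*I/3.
Write f(z) = P(z)/Q(z) with P(z) = z*sin(z) and Q(z) = z^3 + 7*z^2/3 - 5*I*z^2/3 + 16*z/9 - 8*I*z/9 + 40/9 + 40*I/27.
The denominator factors as Q(z) = (z + 2 - 2*I/3)*(z + 2/3 - 2*I)*(z - 1/3 + I), so z = -2 + 2*I/3 is a simple zero of Q and P is analytic there; z = -2 + 2*I/3 is therefore a simple pole and
  Res(f, z₀) = P(z₀)/Q'(z₀).

Q'(z) = 3*z^2 + 14*z/3 - 10*I*z/3 + 16/9 - 8*I/9, so Q'(-2 + 2*I/3) = 16/3 + 8*I/9.
P(-2 + 2*I/3) = (2 - 2*I/3)*sin(2 - 2*I/3).

Res(f, -2 + 2*I/3) = ((2 - 2*I/3)*sin(2 - 2*I/3))/(16/3 + 8*I/9) = (51/148 - 27*I/148)*sin(2 - 2*I/3)

Final answer: (51/148 - 27*I/148)*sin(2 - 2*I/3)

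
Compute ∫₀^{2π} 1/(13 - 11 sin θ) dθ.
sqrt(3)*pi/6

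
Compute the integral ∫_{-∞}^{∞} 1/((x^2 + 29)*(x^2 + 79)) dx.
Let f(z) = 1/((z^2 + 29)*(z^2 + 79)). The denominator has no real zeros and deg Q - deg P = 4 ≥ 2, so the integral of f over the upper semicircle |z| = R tends to 0 as R → ∞. Closing the contour in the upper half-plane,
  ∫_{-∞}^{∞} f(x) dx = 2πi · Σ Res(f, z_k)  over the poles with Im z_k > 0.

Zeros of the denominator: z^2 + 79 = 0 gives z = ±sqrt(79)*I; z^2 + 29 = 0 gives z = ±sqrt(29)*I.
Upper half-plane: z = sqrt(29)*I, z = sqrt(79)*I (simple).

Each pole is a simple zero of Q(z) = z^4 + 108*z^2 + 2291, so Res(f, z₀) = P(z₀)/Q'(z₀) with P(z) = 1, Q'(z) = 4*z^3 + 216*z:
  Res(f, sqrt(29)*I) = (1)/(100*sqrt(29)*I) = -sqrt(29)*I/2900
  Res(f, sqrt(79)*I) = (1)/(-100*sqrt(79)*I) = sqrt(79)*I/7900

Sum of residues: I*(-sqrt(29)/2900 + sqrt(79)/7900)
∫_{-∞}^{∞} f(x) dx = 2πi · (I*(-sqrt(29)/2900 + sqrt(79)/7900)) = pi*(-29*sqrt(79) + 79*sqrt(29))/114550

Final answer: pi*(-29*sqrt(79) + 79*sqrt(29))/114550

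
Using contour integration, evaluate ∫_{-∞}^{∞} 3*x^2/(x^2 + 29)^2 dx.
3*sqrt(29)*pi/58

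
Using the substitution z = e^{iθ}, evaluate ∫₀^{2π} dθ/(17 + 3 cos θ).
Let J = ∫₀^{2π} dθ/(17 + 3 cos θ).
Put z = e^{iθ}: then cos θ = (z + 1/z)/2, dθ = dz/(iz), and z runs once counterclockwise around |z| = 1:
  J = ∮_{|z|=1} 1/(17 + 3*(z + 1/z)/2) · dz/(iz) = (2/i) ∮_{|z|=1} dz/(3*z^2 + 34*z + 3).
The roots of 3*z^2 + 34*z + 3 are z = (-17 ± sqrt(17^2 - 3^2))/3, with sqrt(280) = 2*sqrt(70); their product is 1, so only z₊ = -17/3 + 2*sqrt(70)/3 lies inside the unit circle (z₋ = -17/3 - 2*sqrt(70)/3 lies outside).
z₊ is a simple zero of q(z) = 3*z^2 + 34*z + 3, so Res(1/q, z₊) = 1/q'(z₊) with q'(z) = 6*z + 34; and q'(z₊) = 3*(z₊ - z₋) = 4*sqrt(70).
Therefore J = (2/i) · 2πi · 1/(4*sqrt(70)) = 2*pi/(2*sqrt(70)) = sqrt(70)*pi/70

Final answer: sqrt(70)*pi/70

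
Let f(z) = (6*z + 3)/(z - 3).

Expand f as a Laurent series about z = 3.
Put w = z - (3), i.e. z = w + 3. The denominator is w, so it suffices to rewrite the numerator in powers of w.

P(z) = 6*z + 3
P(w + 3) = 21 + 6*w

Dividing each term by w:
  f = 21/w + 6

Substituting back w = z - 3:
  f(z) = 21/(z - 3) + 6

The series is finite because the numerator is a polynomial; the negative powers form the principal part, and the coefficient of 1/(z - 3) gives Res(f, 3) = 21.

Final answer: 21/(z - 3) + 6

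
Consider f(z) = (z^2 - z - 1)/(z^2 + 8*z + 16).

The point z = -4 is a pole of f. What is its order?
2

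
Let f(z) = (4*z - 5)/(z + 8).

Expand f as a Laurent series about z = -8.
Put w = z - (-8), i.e. z = w - 8. The denominator is w, so it suffices to rewrite the numerator in powers of w.

P(z) = 4*z - 5
P(w - 8) = -37 + 4*w

Dividing each term by w:
  f = -37/w + 4

Substituting back w = z + 8:
  f(z) = -37/(z + 8) + 4

The series is finite because the numerator is a polynomial; the negative powers form the principal part, and the coefficient of 1/(z + 8) gives Res(f, -8) = -37.

Final answer: -37/(z + 8) + 4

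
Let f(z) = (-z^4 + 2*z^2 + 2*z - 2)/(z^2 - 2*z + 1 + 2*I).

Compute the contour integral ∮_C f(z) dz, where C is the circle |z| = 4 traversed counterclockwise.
By the residue theorem, ∮_C f(z) dz = 2πi · (sum of the residues of f at the poles inside |z| = 4).

The denominator factors as (z - 2 + I)*(z - I), so the singularities of f are simple poles at z = 2 - I, z = I.
  |2 - I|² = 5 < 16 = 4², so this pole is inside the contour.
  |I|² = 1 < 16 = 4², so this pole is inside the contour.

With P(z) = -z^4 + 2*z^2 + 2*z - 2 and Q(z) = z^2 - 2*z + 1 + 2*I, each pole is simple, so Res(f, z₀) = P(z₀)/Q'(z₀) with Q'(z) = 2*z - 2.
  Res(f, 2 - I) = P(2 - I)/Q'(2 - I) = (15 + 14*I)/(2 - 2*I) = 1/4 + 29*I/4
  Res(f, I) = P(I)/Q'(I) = (-5 + 2*I)/(-2 + 2*I) = 7/4 + 3*I/4

Sum of residues inside C: 2 + 8*I
∮_C f(z) dz = 2πi · (2 + 8*I) = pi*(-16 + 4*I)

Final answer: pi*(-16 + 4*I)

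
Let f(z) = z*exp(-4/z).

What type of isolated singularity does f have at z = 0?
Let u = z. Then
  e^(-4/u) = Σ_{k≥0} (-4)^k/(k!·u^k) = 1 - 4/u + 8/u^2 - 32/(3*u^3) + ...
which has infinitely many negative powers of u, so exp(-4/z) has an essential singularity at z = 0.
The extra factor z is a nonzero polynomial; if the product had at most a pole at z = 0, dividing by that polynomial would leave exp(-4/z) with at most a pole too — contradiction. (Equivalently, the product's Laurent series still has infinitely many negative powers.)
So the singularity is essential.

Final answer: essential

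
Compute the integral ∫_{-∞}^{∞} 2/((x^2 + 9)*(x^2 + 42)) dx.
Let f(z) = 2/((z^2 + 9)*(z^2 + 42)). The denominator has no real zeros and deg Q - deg P = 4 ≥ 2, so the integral of f over the upper semicircle |z| = R tends to 0 as R → ∞. Closing the contour in the upper half-plane,
  ∫_{-∞}^{∞} f(x) dx = 2πi · Σ Res(f, z_k)  over the poles with Im z_k > 0.

Zeros of the denominator: z^2 + 9 = 0 gives z = ±3*I; z^2 + 42 = 0 gives z = ±sqrt(42)*I.
Upper half-plane: z = 3*I, z = sqrt(42)*I (simple).

Each pole is a simple zero of Q(z) = z^4 + 51*z^2 + 378, so Res(f, z₀) = P(z₀)/Q'(z₀) with P(z) = 2, Q'(z) = 4*z^3 + 102*z:
  Res(f, 3*I) = (2)/(198*I) = -I/99
  Res(f, sqrt(42)*I) = (2)/(-66*sqrt(42)*I) = sqrt(42)*I/1386

Sum of residues: I*(-14 + sqrt(42))/1386
∫_{-∞}^{∞} f(x) dx = 2πi · (I*(-14 + sqrt(42))/1386) = pi*(14 - sqrt(42))/693

Final answer: pi*(14 - sqrt(42))/693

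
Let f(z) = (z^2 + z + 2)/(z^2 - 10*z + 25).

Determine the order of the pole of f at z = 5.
2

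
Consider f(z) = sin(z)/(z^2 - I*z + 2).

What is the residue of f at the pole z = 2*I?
sinh(2)/3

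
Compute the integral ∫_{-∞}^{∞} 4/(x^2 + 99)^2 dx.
2*sqrt(11)*pi/3267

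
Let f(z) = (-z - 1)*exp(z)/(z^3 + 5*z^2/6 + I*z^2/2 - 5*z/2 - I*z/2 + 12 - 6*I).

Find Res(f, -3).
Write f(z) = P(z)/Q(z) with P(z) = (-z - 1)*exp(z) and Q(z) = z^3 + 5*z^2/6 + I*z^2/2 - 5*z/2 - I*z/2 + 12 - 6*I.
The denominator factors as Q(z) = (z - 2/3 + 2*I)*(z - 3/2 - 3*I/2)*(z + 3), so z = -3 is a simple zero of Q and P is analytic there; z = -3 is therefore a simple pole and
  Res(f, z₀) = P(z₀)/Q'(z₀).

Q'(z) = 3*z^2 + 5*z/3 + I*z - 5/2 - I/2, so Q'(-3) = 39/2 - 7*I/2.
P(-3) = 2*exp(-3).

Res(f, -3) = (2*exp(-3))/(39/2 - 7*I/2) = (78/785 + 14*I/785)*exp(-3)

Final answer: (78/785 + 14*I/785)*exp(-3)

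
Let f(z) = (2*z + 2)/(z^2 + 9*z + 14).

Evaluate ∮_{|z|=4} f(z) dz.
By the residue theorem, ∮_C f(z) dz = 2πi · (sum of the residues of f at the poles inside |z| = 4).

The denominator factors as (z + 2)*(z + 7), so the singularities of f are simple poles at z = -2, z = -7.
  |-2|² = 4 < 16 = 4², so this pole is inside the contour.
  |-7|² = 49 > 16 = 4², so this pole is outside the contour.

With P(z) = 2*z + 2 and Q(z) = z^2 + 9*z + 14, each pole is simple, so Res(f, z₀) = P(z₀)/Q'(z₀) with Q'(z) = 2*z + 9.
  Res(f, -2) = P(-2)/Q'(-2) = (-2)/(5) = -2/5

∮_C f(z) dz = 2πi · (-2/5) = -4*I*pi/5

Final answer: -4*I*pi/5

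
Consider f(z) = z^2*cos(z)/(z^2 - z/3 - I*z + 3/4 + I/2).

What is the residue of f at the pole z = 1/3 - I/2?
Write f(z) = P(z)/Q(z) with P(z) = z^2*cos(z) and Q(z) = z^2 - z/3 - I*z + 3/4 + I/2.
The denominator factors as Q(z) = (z - 3*I/2)*(z - 1/3 + I/2), so z = 1/3 - I/2 is a simple zero of Q and P is analytic there; z = 1/3 - I/2 is therefore a simple pole and
  Res(f, z₀) = P(z₀)/Q'(z₀).

Q'(z) = 2*z - 1/3 - I, so Q'(1/3 - I/2) = 1/3 - 2*I.
P(1/3 - I/2) = (-5/36 - I/3)*cos(1/3 - I/2).

Res(f, 1/3 - I/2) = ((-5/36 - I/3)*cos(1/3 - I/2))/(1/3 - 2*I) = (67/444 - 7*I/74)*cos(1/3 - I/2)

Final answer: (67/444 - 7*I/74)*cos(1/3 - I/2)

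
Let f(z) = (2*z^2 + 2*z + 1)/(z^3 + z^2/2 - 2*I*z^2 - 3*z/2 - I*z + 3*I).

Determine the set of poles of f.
The singularities of f are the zeros of the denominator. Factoring,
  z^3 + z^2/2 - 2*I*z^2 - 3*z/2 - I*z + 3*I = (z + 3/2)*(z - 2*I)*(z - 1)
so the candidates are z = -3/2, z = 2*I, z = 1.

Check the numerator P(z) = 2*z^2 + 2*z + 1 at each one:
  P(-3/2) = 5/2 ≠ 0, so z = -3/2 is a (simple) pole.
  P(2*I) = -7 + 4*I ≠ 0, so z = 2*I is a (simple) pole.
  P(1) = 5 ≠ 0, so z = 1 is a (simple) pole.

Poles of f: {-3/2, 2*I, 1}

Final answer: {-3/2, 2*I, 1}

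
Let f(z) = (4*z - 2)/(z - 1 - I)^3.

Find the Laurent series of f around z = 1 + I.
Put w = z - (1 + I), i.e. z = w + 1 + I. The denominator is w^3, so it suffices to rewrite the numerator in powers of w.

P(z) = 4*z - 2
P(w + 1 + I) = 2 + 4*I + 4*w

Dividing each term by w^3:
  f = (2 + 4*I)/w^3 + 4/w^2

Substituting back w = z - 1 - I:
  f(z) = (2 + 4*I)/(z - 1 - I)^3 + 4/(z - 1 - I)^2

The series is finite because the numerator is a polynomial; the negative powers form the principal part.

Final answer: (2 + 4*I)/(z - 1 - I)^3 + 4/(z - 1 - I)^2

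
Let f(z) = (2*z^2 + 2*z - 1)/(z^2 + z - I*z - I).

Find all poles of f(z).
{-1, I}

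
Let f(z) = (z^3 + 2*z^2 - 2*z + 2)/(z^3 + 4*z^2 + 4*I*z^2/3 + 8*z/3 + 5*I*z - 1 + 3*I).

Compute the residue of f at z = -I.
Write f(z) = P(z)/Q(z) with P(z) = z^3 + 2*z^2 - 2*z + 2 and Q(z) = z^3 + 4*z^2 + 4*I*z^2/3 + 8*z/3 + 5*I*z - 1 + 3*I.
The denominator factors as Q(z) = (z + I)*(z + 3)*(z + 1 + I/3), so z = -I is a simple zero of Q and P is analytic there; z = -I is therefore a simple pole and
  Res(f, z₀) = P(z₀)/Q'(z₀).

Q'(z) = 3*z^2 + 8*z + 8*I*z/3 + 8/3 + 5*I, so Q'(-I) = 7/3 - 3*I.
P(-I) = 3*I.

Res(f, -I) = (3*I)/(7/3 - 3*I) = -81/130 + 63*I/130

Final answer: -81/130 + 63*I/130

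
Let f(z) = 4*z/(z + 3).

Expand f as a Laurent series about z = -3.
-12/(z + 3) + 4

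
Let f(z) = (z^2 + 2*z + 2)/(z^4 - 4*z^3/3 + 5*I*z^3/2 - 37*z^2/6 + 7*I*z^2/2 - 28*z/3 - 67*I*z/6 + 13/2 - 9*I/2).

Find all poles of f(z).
The singularities of f are the zeros of the denominator. Factoring,
  z^4 - 4*z^3/3 + 5*I*z^3/2 - 37*z^2/6 + 7*I*z^2/2 - 28*z/3 - 67*I*z/6 + 13/2 - 9*I/2 = (z + I)*(z - 3 + 3*I/2)*(z + 2 - I)*(z - 1/3 + I)
so the candidates are z = -I, z = 3 - 3*I/2, z = -2 + I, z = 1/3 - I.

Check the numerator P(z) = z^2 + 2*z + 2 at each one:
  P(-I) = 1 - 2*I ≠ 0, so z = -I is a (simple) pole.
  P(3 - 3*I/2) = 59/4 - 12*I ≠ 0, so z = 3 - 3*I/2 is a (simple) pole.
  P(-2 + I) = 1 - 2*I ≠ 0, so z = -2 + I is a (simple) pole.
  P(1/3 - I) = 16/9 - 8*I/3 ≠ 0, so z = 1/3 - I is a (simple) pole.

Poles of f: {-2 + I, -I, 1/3 - I, 3 - 3*I/2}

Final answer: {-2 + I, -I, 1/3 - I, 3 - 3*I/2}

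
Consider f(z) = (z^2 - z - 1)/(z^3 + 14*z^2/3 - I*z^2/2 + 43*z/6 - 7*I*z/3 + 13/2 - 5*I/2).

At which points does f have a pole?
The singularities of f are the zeros of the denominator. Factoring,
  z^3 + 14*z^2/3 - I*z^2/2 + 43*z/6 - 7*I*z/3 + 13/2 - 5*I/2 = (z + 2/3 - 3*I/2)*(z + 3)*(z + 1 + I)
so the candidates are z = -2/3 + 3*I/2, z = -3, z = -1 - I.

Check the numerator P(z) = z^2 - z - 1 at each one:
  P(-2/3 + 3*I/2) = -77/36 - 7*I/2 ≠ 0, so z = -2/3 + 3*I/2 is a (simple) pole.
  P(-3) = 11 ≠ 0, so z = -3 is a (simple) pole.
  P(-1 - I) = 3*I ≠ 0, so z = -1 - I is a (simple) pole.

Poles of f: {-3, -1 - I, -2/3 + 3*I/2}

Final answer: {-3, -1 - I, -2/3 + 3*I/2}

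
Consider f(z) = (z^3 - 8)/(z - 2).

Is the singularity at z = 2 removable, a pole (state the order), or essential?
removable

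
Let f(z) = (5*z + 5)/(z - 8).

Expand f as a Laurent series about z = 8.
Put w = z - (8), i.e. z = w + 8. The denominator is w, so it suffices to rewrite the numerator in powers of w.

P(z) = 5*z + 5
P(w + 8) = 45 + 5*w

Dividing each term by w:
  f = 45/w + 5

Substituting back w = z - 8:
  f(z) = 45/(z - 8) + 5

The series is finite because the numerator is a polynomial; the negative powers form the principal part, and the coefficient of 1/(z - 8) gives Res(f, 8) = 45.

Final answer: 45/(z - 8) + 5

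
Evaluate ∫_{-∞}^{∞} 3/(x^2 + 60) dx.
sqrt(15)*pi/10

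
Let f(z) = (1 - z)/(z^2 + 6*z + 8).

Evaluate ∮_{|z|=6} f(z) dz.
By the residue theorem, ∮_C f(z) dz = 2πi · (sum of the residues of f at the poles inside |z| = 6).

The denominator factors as (z + 4)*(z + 2), so the singularities of f are simple poles at z = -4, z = -2.
  |-4|² = 16 < 36 = 6², so this pole is inside the contour.
  |-2|² = 4 < 36 = 6², so this pole is inside the contour.

With P(z) = 1 - z and Q(z) = z^2 + 6*z + 8, each pole is simple, so Res(f, z₀) = P(z₀)/Q'(z₀) with Q'(z) = 2*z + 6.
  Res(f, -4) = P(-4)/Q'(-4) = (5)/(-2) = -5/2
  Res(f, -2) = P(-2)/Q'(-2) = (3)/(2) = 3/2

Sum of residues inside C: -1
∮_C f(z) dz = 2πi · (-1) = -2*I*pi

Final answer: -2*I*pi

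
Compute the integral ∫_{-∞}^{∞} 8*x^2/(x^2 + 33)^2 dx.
4*sqrt(33)*pi/33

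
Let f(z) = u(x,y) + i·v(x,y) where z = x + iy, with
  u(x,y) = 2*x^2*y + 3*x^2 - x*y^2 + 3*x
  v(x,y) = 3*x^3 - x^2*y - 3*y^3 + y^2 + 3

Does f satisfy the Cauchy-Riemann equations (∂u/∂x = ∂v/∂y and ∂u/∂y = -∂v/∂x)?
∂u/∂x = 4*x*y + 6*x - y^2 + 3
∂v/∂y = -x^2 - 9*y^2 + 2*y
∂u/∂y = 2*x^2 - 2*x*y
∂v/∂x = 9*x^2 - 2*x*y
∂u/∂x ≠ ∂v/∂y and ∂u/∂y ≠ -∂v/∂x; the Cauchy-Riemann equations are not satisfied, so f is not analytic.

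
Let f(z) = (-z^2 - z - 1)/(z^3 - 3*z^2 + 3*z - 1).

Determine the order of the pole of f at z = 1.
Factor the denominator:
  z^3 - 3*z^2 + 3*z - 1 = (z - 1)^3

The numerator P(z) = -z^2 - z - 1 has P(1) = -3 ≠ 0, so no factor of (z - 1) cancels.
Near z = 1 we can therefore write f(z) = g(z)/(z - 1)^3 with g analytic at 1 and g(1) ≠ 0 (g is just the numerator).

Hence z = 1 is a pole of order 3.

Final answer: 3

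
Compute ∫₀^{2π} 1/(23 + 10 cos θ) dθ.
Let J = ∫₀^{2π} dθ/(23 + 10 cos θ).
Put z = e^{iθ}: then cos θ = (z + 1/z)/2, dθ = dz/(iz), and z runs once counterclockwise around |z| = 1:
  J = ∮_{|z|=1} 1/(23 + 10*(z + 1/z)/2) · dz/(iz) = (2/i) ∮_{|z|=1} dz/(10*z^2 + 46*z + 10).
The roots of 10*z^2 + 46*z + 10 are z = (-23 ± sqrt(23^2 - 10^2))/10, with sqrt(429) = sqrt(429); their product is 1, so only z₊ = -23/10 + sqrt(429)/10 lies inside the unit circle (z₋ = -23/10 - sqrt(429)/10 lies outside).
z₊ is a simple zero of q(z) = 10*z^2 + 46*z + 10, so Res(1/q, z₊) = 1/q'(z₊) with q'(z) = 20*z + 46; and q'(z₊) = 10*(z₊ - z₋) = 2*sqrt(429).
Therefore J = (2/i) · 2πi · 1/(2*sqrt(429)) = 2*pi/(sqrt(429)) = 2*sqrt(429)*pi/429

Final answer: 2*sqrt(429)*pi/429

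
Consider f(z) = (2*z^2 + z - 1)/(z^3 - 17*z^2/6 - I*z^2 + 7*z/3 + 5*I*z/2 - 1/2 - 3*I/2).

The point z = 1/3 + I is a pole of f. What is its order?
Factor the denominator:
  z^3 - 17*z^2/6 - I*z^2 + 7*z/3 + 5*I*z/2 - 1/2 - 3*I/2 = (z - 1/3 - I)*(z - 1)*(z - 3/2)

The numerator P(z) = 2*z^2 + z - 1 has P(1/3 + I) = -22/9 + 7*I/3 ≠ 0, so no factor of (z - 1/3 - I) cancels.
Near z = 1/3 + I we can therefore write f(z) = g(z)/(z - 1/3 - I) with g analytic at 1/3 + I and g(1/3 + I) ≠ 0 (g is the numerator divided by the remaining denominator factors).

Hence z = 1/3 + I is a pole of order 1.

Final answer: 1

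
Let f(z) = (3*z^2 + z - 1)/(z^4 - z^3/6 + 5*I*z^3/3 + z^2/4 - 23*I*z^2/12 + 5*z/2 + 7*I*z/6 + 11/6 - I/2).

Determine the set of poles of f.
The singularities of f are the zeros of the denominator. Factoring,
  z^4 - z^3/6 + 5*I*z^3/3 + z^2/4 - 23*I*z^2/12 + 5*z/2 + 7*I*z/6 + 11/6 - I/2 = (z + 1/3 - I/3)*(z + 1 + 3*I/2)*(z - 1/2 + 3*I/2)*(z - 1 - I)
so the candidates are z = -1/3 + I/3, z = -1 - 3*I/2, z = 1/2 - 3*I/2, z = 1 + I.

Check the numerator P(z) = 3*z^2 + z - 1 at each one:
  P(-1/3 + I/3) = -4/3 - I/3 ≠ 0, so z = -1/3 + I/3 is a (simple) pole.
  P(-1 - 3*I/2) = -23/4 + 15*I/2 ≠ 0, so z = -1 - 3*I/2 is a (simple) pole.
  P(1/2 - 3*I/2) = -13/2 - 6*I ≠ 0, so z = 1/2 - 3*I/2 is a (simple) pole.
  P(1 + I) = 7*I ≠ 0, so z = 1 + I is a (simple) pole.

Poles of f: {-1 - 3*I/2, -1/3 + I/3, 1/2 - 3*I/2, 1 + I}

Final answer: {-1 - 3*I/2, -1/3 + I/3, 1/2 - 3*I/2, 1 + I}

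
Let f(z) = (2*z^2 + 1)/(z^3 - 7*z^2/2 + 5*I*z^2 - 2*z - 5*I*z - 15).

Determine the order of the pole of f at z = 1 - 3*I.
Factor the denominator:
  z^3 - 7*z^2/2 + 5*I*z^2 - 2*z - 5*I*z - 15 = (z - 1 + 3*I)*(z + 1/2 - I)*(z - 3 + 3*I)

The numerator P(z) = 2*z^2 + 1 has P(1 - 3*I) = -15 - 12*I ≠ 0, so no factor of (z - 1 + 3*I) cancels.
Near z = 1 - 3*I we can therefore write f(z) = g(z)/(z - 1 + 3*I) with g analytic at 1 - 3*I and g(1 - 3*I) ≠ 0 (g is the numerator divided by the remaining denominator factors).

Hence z = 1 - 3*I is a pole of order 1.

Final answer: 1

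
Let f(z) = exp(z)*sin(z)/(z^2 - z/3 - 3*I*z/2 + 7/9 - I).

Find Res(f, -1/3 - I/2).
(4/29 - 10*I/29)*exp(-1/3 - I/2)*sin(1/3 + I/2)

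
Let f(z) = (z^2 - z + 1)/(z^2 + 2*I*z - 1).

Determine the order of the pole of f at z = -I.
Factor the denominator:
  z^2 + 2*I*z - 1 = (z + I)^2

The numerator P(z) = z^2 - z + 1 has P(-I) = I ≠ 0, so no factor of (z + I) cancels.
Near z = -I we can therefore write f(z) = g(z)/(z + I)^2 with g analytic at -I and g(-I) ≠ 0 (g is just the numerator).

Hence z = -I is a pole of order 2.

Final answer: 2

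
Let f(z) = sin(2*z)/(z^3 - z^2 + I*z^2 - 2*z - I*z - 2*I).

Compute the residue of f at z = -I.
Write f(z) = P(z)/Q(z) with P(z) = sin(2*z) and Q(z) = z^3 - z^2 + I*z^2 - 2*z - I*z - 2*I.
The denominator factors as Q(z) = (z + I)*(z + 1)*(z - 2), so z = -I is a simple zero of Q and P is analytic there; z = -I is therefore a simple pole and
  Res(f, z₀) = P(z₀)/Q'(z₀).

Q'(z) = 3*z^2 - 2*z + 2*I*z - 2 - I, so Q'(-I) = -3 + I.
P(-I) = -I*sinh(2).

Res(f, -I) = (-I*sinh(2))/(-3 + I) = (-1/10 + 3*I/10)*sinh(2)

Final answer: (-1/10 + 3*I/10)*sinh(2)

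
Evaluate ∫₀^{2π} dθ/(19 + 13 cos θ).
Let J = ∫₀^{2π} dθ/(19 + 13 cos θ).
Put z = e^{iθ}: then cos θ = (z + 1/z)/2, dθ = dz/(iz), and z runs once counterclockwise around |z| = 1:
  J = ∮_{|z|=1} 1/(19 + 13*(z + 1/z)/2) · dz/(iz) = (2/i) ∮_{|z|=1} dz/(13*z^2 + 38*z + 13).
The roots of 13*z^2 + 38*z + 13 are z = (-19 ± sqrt(19^2 - 13^2))/13, with sqrt(192) = 8*sqrt(3); their product is 1, so only z₊ = -19/13 + 8*sqrt(3)/13 lies inside the unit circle (z₋ = -19/13 - 8*sqrt(3)/13 lies outside).
z₊ is a simple zero of q(z) = 13*z^2 + 38*z + 13, so Res(1/q, z₊) = 1/q'(z₊) with q'(z) = 26*z + 38; and q'(z₊) = 13*(z₊ - z₋) = 16*sqrt(3).
Therefore J = (2/i) · 2πi · 1/(16*sqrt(3)) = 2*pi/(8*sqrt(3)) = sqrt(3)*pi/12

Final answer: sqrt(3)*pi/12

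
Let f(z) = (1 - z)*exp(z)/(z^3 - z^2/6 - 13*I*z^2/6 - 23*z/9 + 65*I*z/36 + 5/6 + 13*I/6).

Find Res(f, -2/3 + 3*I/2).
Write f(z) = P(z)/Q(z) with P(z) = (1 - z)*exp(z) and Q(z) = z^3 - z^2/6 - 13*I*z^2/6 - 23*z/9 + 65*I*z/36 + 5/6 + 13*I/6.
The denominator factors as Q(z) = (z + 2/3 - 2*I/3)*(z + 2/3 - 3*I/2)*(z - 3/2), so z = -2/3 + 3*I/2 is a simple zero of Q and P is analytic there; z = -2/3 + 3*I/2 is therefore a simple pole and
  Res(f, z₀) = P(z₀)/Q'(z₀).

Q'(z) = 3*z^2 - z/3 - 13*I*z/3 - 23/9 + 65*I/36, so Q'(-2/3 + 3*I/2) = -5/4 - 65*I/36.
P(-2/3 + 3*I/2) = (5/3 - 3*I/2)*exp(-2/3 + 3*I/2).

Res(f, -2/3 + 3*I/2) = ((5/3 - 3*I/2)*exp(-2/3 + 3*I/2))/(-5/4 - 65*I/36) = (81/625 + 633*I/625)*exp(-2/3 + 3*I/2)

Final answer: (81/625 + 633*I/625)*exp(-2/3 + 3*I/2)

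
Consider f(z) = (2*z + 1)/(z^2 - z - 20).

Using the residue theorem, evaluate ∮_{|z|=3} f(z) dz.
By the residue theorem, ∮_C f(z) dz = 2πi · (sum of the residues of f at the poles inside |z| = 3).

The denominator factors as (z - 5)*(z + 4), so the singularities of f are simple poles at z = 5, z = -4.
  |5|² = 25 > 9 = 3², so this pole is outside the contour.
  |-4|² = 16 > 9 = 3², so this pole is outside the contour.

No pole lies inside the contour, so f is analytic on and inside C and the integral is 0 (Cauchy's theorem).

Final answer: 0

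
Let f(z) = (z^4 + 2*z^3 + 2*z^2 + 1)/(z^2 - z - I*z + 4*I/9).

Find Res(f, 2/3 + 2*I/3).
Write f(z) = P(z)/Q(z) with P(z) = z^4 + 2*z^3 + 2*z^2 + 1 and Q(z) = z^2 - z - I*z + 4*I/9.
The denominator factors as Q(z) = (z - 1/3 - I/3)*(z - 2/3 - 2*I/3), so z = 2/3 + 2*I/3 is a simple zero of Q and P is analytic there; z = 2/3 + 2*I/3 is therefore a simple pole and
  Res(f, z₀) = P(z₀)/Q'(z₀).

Q'(z) = 2*z - 1 - I, so Q'(2/3 + 2*I/3) = 1/3 + I/3.
P(2/3 + 2*I/3) = -79/81 + 80*I/27.

Res(f, 2/3 + 2*I/3) = (-79/81 + 80*I/27)/(1/3 + I/3) = 161/54 + 319*I/54

Final answer: 161/54 + 319*I/54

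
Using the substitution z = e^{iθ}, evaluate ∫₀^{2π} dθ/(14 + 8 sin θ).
sqrt(33)*pi/33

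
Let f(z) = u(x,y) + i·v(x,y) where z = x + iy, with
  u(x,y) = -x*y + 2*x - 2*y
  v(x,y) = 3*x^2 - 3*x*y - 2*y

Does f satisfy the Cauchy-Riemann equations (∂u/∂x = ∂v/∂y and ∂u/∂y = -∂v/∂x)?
∂u/∂x = 2 - y
∂v/∂y = -3*x - 2
∂u/∂y = -x - 2
∂v/∂x = 6*x - 3*y
∂u/∂x ≠ ∂v/∂y and ∂u/∂y ≠ -∂v/∂x; the Cauchy-Riemann equations are not satisfied, so f is not analytic.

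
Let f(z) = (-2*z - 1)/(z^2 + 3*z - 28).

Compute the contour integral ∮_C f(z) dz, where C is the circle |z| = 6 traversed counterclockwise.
-18*I*pi/11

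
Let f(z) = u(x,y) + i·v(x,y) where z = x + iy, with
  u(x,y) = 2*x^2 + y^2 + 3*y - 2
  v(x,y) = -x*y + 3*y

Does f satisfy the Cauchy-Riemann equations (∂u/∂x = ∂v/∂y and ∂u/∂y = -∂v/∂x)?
∂u/∂x = 4*x
∂v/∂y = 3 - x
∂u/∂y = 2*y + 3
∂v/∂x = -y
∂u/∂x ≠ ∂v/∂y and ∂u/∂y ≠ -∂v/∂x; the Cauchy-Riemann equations are not satisfied, so f is not analytic.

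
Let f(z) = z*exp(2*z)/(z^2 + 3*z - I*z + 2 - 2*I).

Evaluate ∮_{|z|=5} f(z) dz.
By the residue theorem, ∮_C f(z) dz = 2πi · (sum of the residues of f at the poles inside |z| = 5).

The denominator factors as (z + 1 - I)*(z + 2), so the singularities of f are simple poles at z = -1 + I, z = -2.
  |-1 + I|² = 2 < 25 = 5², so this pole is inside the contour.
  |-2|² = 4 < 25 = 5², so this pole is inside the contour.

With P(z) = z*exp(2*z) and Q(z) = z^2 + 3*z - I*z + 2 - 2*I, each pole is simple, so Res(f, z₀) = P(z₀)/Q'(z₀) with Q'(z) = 2*z + 3 - I.
  Res(f, -1 + I) = P(-1 + I)/Q'(-1 + I) = ((-1 + I)*exp(-2 + 2*I))/(1 + I) = I*exp(-2 + 2*I)
  Res(f, -2) = P(-2)/Q'(-2) = (-2*exp(-4))/(-1 - I) = (1 - I)*exp(-4)

Sum of residues inside C: I*exp(-2 + 2*I) + (1 - I)*exp(-4)
∮_C f(z) dz = 2πi · (I*exp(-2 + 2*I) + (1 - I)*exp(-4)) = -2*pi*exp(-2 + 2*I) + pi*(2 + 2*I)*exp(-4)

Final answer: -2*pi*exp(-2 + 2*I) + pi*(2 + 2*I)*exp(-4)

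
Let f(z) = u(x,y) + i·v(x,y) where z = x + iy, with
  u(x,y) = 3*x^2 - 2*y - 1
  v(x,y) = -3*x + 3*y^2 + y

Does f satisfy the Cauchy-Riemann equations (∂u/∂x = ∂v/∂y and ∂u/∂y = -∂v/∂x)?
∂u/∂x = 6*x
∂v/∂y = 6*y + 1
∂u/∂y = -2
∂v/∂x = -3
∂u/∂x ≠ ∂v/∂y and ∂u/∂y ≠ -∂v/∂x; the Cauchy-Riemann equations are not satisfied, so f is not analytic.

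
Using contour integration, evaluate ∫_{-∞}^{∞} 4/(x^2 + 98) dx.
2*sqrt(2)*pi/7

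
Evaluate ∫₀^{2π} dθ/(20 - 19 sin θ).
Call the integral J. The integrand is 2π-periodic and we integrate over a full period, so shifting θ does not change the value (θ → θ + π/2 turns sin θ into cos θ; θ → θ + π flips the sign of the trig term). Hence
  J = ∫₀^{2π} dθ/(20 + 19 cos θ).
Put z = e^{iθ}: then cos θ = (z + 1/z)/2, dθ = dz/(iz), and z runs once counterclockwise around |z| = 1:
  J = ∮_{|z|=1} 1/(20 + 19*(z + 1/z)/2) · dz/(iz) = (2/i) ∮_{|z|=1} dz/(19*z^2 + 40*z + 19).
The roots of 19*z^2 + 40*z + 19 are z = (-20 ± sqrt(20^2 - 19^2))/19, with sqrt(39) = sqrt(39); their product is 1, so only z₊ = -20/19 + sqrt(39)/19 lies inside the unit circle (z₋ = -20/19 - sqrt(39)/19 lies outside).
z₊ is a simple zero of q(z) = 19*z^2 + 40*z + 19, so Res(1/q, z₊) = 1/q'(z₊) with q'(z) = 38*z + 40; and q'(z₊) = 19*(z₊ - z₋) = 2*sqrt(39).
Therefore J = (2/i) · 2πi · 1/(2*sqrt(39)) = 2*pi/(sqrt(39)) = 2*sqrt(39)*pi/39

Final answer: 2*sqrt(39)*pi/39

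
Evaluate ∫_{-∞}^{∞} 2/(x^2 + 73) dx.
Let f(z) = 2/(z^2 + 73). The denominator has no real zeros and deg Q - deg P = 2 ≥ 2, so the integral of f over the upper semicircle |z| = R tends to 0 as R → ∞. Closing the contour in the upper half-plane,
  ∫_{-∞}^{∞} f(x) dx = 2πi · Σ Res(f, z_k)  over the poles with Im z_k > 0.

Zeros of the denominator: z^2 + 73 = 0 gives z = ±sqrt(73)*I.
Upper half-plane: z = sqrt(73)*I (simple).

Each pole is a simple zero of Q(z) = z^2 + 73, so Res(f, z₀) = P(z₀)/Q'(z₀) with P(z) = 2, Q'(z) = 2*z:
  Res(f, sqrt(73)*I) = (2)/(2*sqrt(73)*I) = -sqrt(73)*I/73

∫_{-∞}^{∞} f(x) dx = 2πi · (-sqrt(73)*I/73) = 2*sqrt(73)*pi/73

Final answer: 2*sqrt(73)*pi/73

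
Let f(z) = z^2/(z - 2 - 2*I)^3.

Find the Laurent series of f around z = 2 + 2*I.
Put w = z - (2 + 2*I), i.e. z = w + 2 + 2*I. The denominator is w^3, so it suffices to rewrite the numerator in powers of w.

P(z) = z^2
P(w + 2 + 2*I) = 8*I + (4 + 4*I)*w + w^2

Dividing each term by w^3:
  f = 8*I/w^3 + (4 + 4*I)/w^2 + 1/w

Substituting back w = z - 2 - 2*I:
  f(z) = 8*I/(z - 2 - 2*I)^3 + (4 + 4*I)/(z - 2 - 2*I)^2 + 1/(z - 2 - 2*I)

The series is finite because the numerator is a polynomial; the negative powers form the principal part, and the coefficient of 1/(z - 2 - 2*I) gives Res(f, 2 + 2*I) = 1.

Final answer: 8*I/(z - 2 - 2*I)^3 + (4 + 4*I)/(z - 2 - 2*I)^2 + 1/(z - 2 - 2*I)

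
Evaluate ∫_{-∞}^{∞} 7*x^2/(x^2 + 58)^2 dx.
Let f(z) = 7*z^2/(z^2 + 58)^2. The denominator has no real zeros and deg Q - deg P = 2 ≥ 2, so the integral of f over the upper semicircle |z| = R tends to 0 as R → ∞. Closing the contour in the upper half-plane,
  ∫_{-∞}^{∞} f(x) dx = 2πi · Σ Res(f, z_k)  over the poles with Im z_k > 0.

Zeros of the denominator: z^2 + 58 = 0 gives z = ±sqrt(58)*I.
Upper half-plane: z = sqrt(58)*I (a pole of order 2).

Write f(z) = g(z)/(z - sqrt(58)*I)^2 with g(z) = 7*z^2/(z + sqrt(58)*I)^2. For a double pole, Res(f, z₀) = g'(z₀):
  g'(z) = 14*sqrt(58)*I*z/(z + sqrt(58)*I)^3
  Res(f, sqrt(58)*I) = g'(sqrt(58)*I) = -7*sqrt(58)*I/232

∫_{-∞}^{∞} f(x) dx = 2πi · (-7*sqrt(58)*I/232) = 7*sqrt(58)*pi/116

Final answer: 7*sqrt(58)*pi/116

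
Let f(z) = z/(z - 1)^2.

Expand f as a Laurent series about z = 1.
Put w = z - (1), i.e. z = w + 1. The denominator is w^2, so it suffices to rewrite the numerator in powers of w.

P(z) = z
P(w + 1) = 1 + w

Dividing each term by w^2:
  f = 1/w^2 + 1/w

Substituting back w = z - 1:
  f(z) = 1/(z - 1)^2 + 1/(z - 1)

The series is finite because the numerator is a polynomial; the negative powers form the principal part, and the coefficient of 1/(z - 1) gives Res(f, 1) = 1.

Final answer: 1/(z - 1)^2 + 1/(z - 1)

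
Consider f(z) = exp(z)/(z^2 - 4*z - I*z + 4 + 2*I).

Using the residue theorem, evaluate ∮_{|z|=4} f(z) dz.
By the residue theorem, ∮_C f(z) dz = 2πi · (sum of the residues of f at the poles inside |z| = 4).

The denominator factors as (z - 2)*(z - 2 - I), so the singularities of f are simple poles at z = 2, z = 2 + I.
  |2|² = 4 < 16 = 4², so this pole is inside the contour.
  |2 + I|² = 5 < 16 = 4², so this pole is inside the contour.

With P(z) = exp(z) and Q(z) = z^2 - 4*z - I*z + 4 + 2*I, each pole is simple, so Res(f, z₀) = P(z₀)/Q'(z₀) with Q'(z) = 2*z - 4 - I.
  Res(f, 2) = P(2)/Q'(2) = (exp(2))/(-I) = I*exp(2)
  Res(f, 2 + I) = P(2 + I)/Q'(2 + I) = (exp(2 + I))/(I) = -I*exp(2 + I)

Sum of residues inside C: -I*exp(2 + I) + I*exp(2)
∮_C f(z) dz = 2πi · (-I*exp(2 + I) + I*exp(2)) = -2*pi*exp(2) + 2*pi*exp(2 + I)

Final answer: -2*pi*exp(2) + 2*pi*exp(2 + I)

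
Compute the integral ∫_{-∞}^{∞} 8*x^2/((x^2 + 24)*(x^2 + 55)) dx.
Let f(z) = 8*z^2/((z^2 + 24)*(z^2 + 55)). The denominator has no real zeros and deg Q - deg P = 2 ≥ 2, so the integral of f over the upper semicircle |z| = R tends to 0 as R → ∞. Closing the contour in the upper half-plane,
  ∫_{-∞}^{∞} f(x) dx = 2πi · Σ Res(f, z_k)  over the poles with Im z_k > 0.

Zeros of the denominator: z^2 + 24 = 0 gives z = ±2*sqrt(6)*I; z^2 + 55 = 0 gives z = ±sqrt(55)*I.
Upper half-plane: z = sqrt(55)*I, z = 2*sqrt(6)*I (simple).

Each pole is a simple zero of Q(z) = z^4 + 79*z^2 + 1320, so Res(f, z₀) = P(z₀)/Q'(z₀) with P(z) = 8*z^2, Q'(z) = 4*z^3 + 158*z:
  Res(f, sqrt(55)*I) = (-440)/(-62*sqrt(55)*I) = -4*sqrt(55)*I/31
  Res(f, 2*sqrt(6)*I) = (-192)/(124*sqrt(6)*I) = 8*sqrt(6)*I/31

Sum of residues: 4*I*(-sqrt(55) + 2*sqrt(6))/31
∫_{-∞}^{∞} f(x) dx = 2πi · (4*I*(-sqrt(55) + 2*sqrt(6))/31) = 8*pi*(-2*sqrt(6) + sqrt(55))/31

Final answer: 8*pi*(-2*sqrt(6) + sqrt(55))/31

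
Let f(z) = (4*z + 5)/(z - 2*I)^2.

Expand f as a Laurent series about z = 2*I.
Put w = z - (2*I), i.e. z = w + 2*I. The denominator is w^2, so it suffices to rewrite the numerator in powers of w.

P(z) = 4*z + 5
P(w + 2*I) = 5 + 8*I + 4*w

Dividing each term by w^2:
  f = (5 + 8*I)/w^2 + 4/w

Substituting back w = z - 2*I:
  f(z) = (5 + 8*I)/(z - 2*I)^2 + 4/(z - 2*I)

The series is finite because the numerator is a polynomial; the negative powers form the principal part, and the coefficient of 1/(z - 2*I) gives Res(f, 2*I) = 4.

Final answer: (5 + 8*I)/(z - 2*I)^2 + 4/(z - 2*I)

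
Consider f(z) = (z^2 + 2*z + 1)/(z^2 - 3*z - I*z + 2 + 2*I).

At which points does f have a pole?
{1 + I, 2}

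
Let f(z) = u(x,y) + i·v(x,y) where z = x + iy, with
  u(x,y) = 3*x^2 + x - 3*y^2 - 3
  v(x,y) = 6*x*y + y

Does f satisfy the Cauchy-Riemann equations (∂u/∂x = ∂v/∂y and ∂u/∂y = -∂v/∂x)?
∂u/∂x = 6*x + 1
∂v/∂y = 6*x + 1
∂u/∂y = -6*y
∂v/∂x = 6*y
∂u/∂x = ∂v/∂y and ∂u/∂y = -∂v/∂x hold identically; f is analytic.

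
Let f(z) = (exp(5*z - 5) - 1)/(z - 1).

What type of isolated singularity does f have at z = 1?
Let u = z - 1. The exponent is 5*z - 5 = 5u, so
  f = (e^(5u) - 1)/u = ((5u) + (5u)^2/2 + (5u)^3/6 + ...)/u = 5 + (25/2)*u + (125/6)*u^2 + ...
The Laurent expansion about u = 0 has no negative powers; equivalently lim_{z→1} f(z) = 5 exists and is finite.
So the singularity is removable.

Final answer: removable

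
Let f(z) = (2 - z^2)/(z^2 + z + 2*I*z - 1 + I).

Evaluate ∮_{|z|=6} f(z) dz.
By the residue theorem, ∮_C f(z) dz = 2πi · (sum of the residues of f at the poles inside |z| = 6).

The denominator factors as (z + I)*(z + 1 + I), so the singularities of f are simple poles at z = -I, z = -1 - I.
  |-I|² = 1 < 36 = 6², so this pole is inside the contour.
  |-1 - I|² = 2 < 36 = 6², so this pole is inside the contour.

With P(z) = 2 - z^2 and Q(z) = z^2 + z + 2*I*z - 1 + I, each pole is simple, so Res(f, z₀) = P(z₀)/Q'(z₀) with Q'(z) = 2*z + 1 + 2*I.
  Res(f, -I) = P(-I)/Q'(-I) = (3)/(1) = 3
  Res(f, -1 - I) = P(-1 - I)/Q'(-1 - I) = (2 - 2*I)/(-1) = -2 + 2*I

Sum of residues inside C: 1 + 2*I
∮_C f(z) dz = 2πi · (1 + 2*I) = pi*(-4 + 2*I)

Final answer: pi*(-4 + 2*I)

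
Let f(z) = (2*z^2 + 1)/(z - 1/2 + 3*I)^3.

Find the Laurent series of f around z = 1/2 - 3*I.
Put w = z - (1/2 - 3*I), i.e. z = w + 1/2 - 3*I. The denominator is w^3, so it suffices to rewrite the numerator in powers of w.

P(z) = 2*z^2 + 1
P(w + 1/2 - 3*I) = -33/2 - 6*I + (2 - 12*I)*w + 2*w^2

Dividing each term by w^3:
  f = (-33/2 - 6*I)/w^3 + (2 - 12*I)/w^2 + 2/w

Substituting back w = z - 1/2 + 3*I:
  f(z) = (-33/2 - 6*I)/(z - 1/2 + 3*I)^3 + (2 - 12*I)/(z - 1/2 + 3*I)^2 + 2/(z - 1/2 + 3*I)

The series is finite because the numerator is a polynomial; the negative powers form the principal part, and the coefficient of 1/(z - 1/2 + 3*I) gives Res(f, 1/2 - 3*I) = 2.

Final answer: (-33/2 - 6*I)/(z - 1/2 + 3*I)^3 + (2 - 12*I)/(z - 1/2 + 3*I)^2 + 2/(z - 1/2 + 3*I)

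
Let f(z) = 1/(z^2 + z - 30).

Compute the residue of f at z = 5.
Write f(z) = P(z)/Q(z) with P(z) = 1 and Q(z) = z^2 + z - 30.
The denominator factors as Q(z) = (z - 5)*(z + 6), so z = 5 is a simple zero of Q and P is analytic there; z = 5 is therefore a simple pole and
  Res(f, z₀) = P(z₀)/Q'(z₀).

Q'(z) = 2*z + 1, so Q'(5) = 11.
P(5) = 1.

Res(f, 5) = (1)/(11) = 1/11

Final answer: 1/11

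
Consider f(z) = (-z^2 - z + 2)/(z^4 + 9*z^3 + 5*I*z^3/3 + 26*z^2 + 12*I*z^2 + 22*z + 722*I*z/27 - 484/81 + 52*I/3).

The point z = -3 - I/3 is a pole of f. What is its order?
Factor the denominator:
  z^4 + 9*z^3 + 5*I*z^3/3 + 26*z^2 + 12*I*z^2 + 22*z + 722*I*z/27 - 484/81 + 52*I/3 = (z + 3 + I/3)^3*(z + 2*I/3)

The numerator P(z) = -z^2 - z + 2 has P(-3 - I/3) = -35/9 - 5*I/3 ≠ 0, so no factor of (z + 3 + I/3) cancels.
Near z = -3 - I/3 we can therefore write f(z) = g(z)/(z + 3 + I/3)^3 with g analytic at -3 - I/3 and g(-3 - I/3) ≠ 0 (g is the numerator divided by the remaining denominator factors).

Hence z = -3 - I/3 is a pole of order 3.

Final answer: 3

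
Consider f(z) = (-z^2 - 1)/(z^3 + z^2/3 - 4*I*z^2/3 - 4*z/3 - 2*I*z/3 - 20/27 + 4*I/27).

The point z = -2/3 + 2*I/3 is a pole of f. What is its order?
Factor the denominator:
  z^3 + z^2/3 - 4*I*z^2/3 - 4*z/3 - 2*I*z/3 - 20/27 + 4*I/27 = (z + 2/3 - 2*I/3)*(z - 1 - 2*I/3)*(z + 2/3)

The numerator P(z) = -z^2 - 1 has P(-2/3 + 2*I/3) = -1 + 8*I/9 ≠ 0, so no factor of (z + 2/3 - 2*I/3) cancels.
Near z = -2/3 + 2*I/3 we can therefore write f(z) = g(z)/(z + 2/3 - 2*I/3) with g analytic at -2/3 + 2*I/3 and g(-2/3 + 2*I/3) ≠ 0 (g is the numerator divided by the remaining denominator factors).

Hence z = -2/3 + 2*I/3 is a pole of order 1.

Final answer: 1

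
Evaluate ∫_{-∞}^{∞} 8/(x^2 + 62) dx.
Let f(z) = 8/(z^2 + 62). The denominator has no real zeros and deg Q - deg P = 2 ≥ 2, so the integral of f over the upper semicircle |z| = R tends to 0 as R → ∞. Closing the contour in the upper half-plane,
  ∫_{-∞}^{∞} f(x) dx = 2πi · Σ Res(f, z_k)  over the poles with Im z_k > 0.

Zeros of the denominator: z^2 + 62 = 0 gives z = ±sqrt(62)*I.
Upper half-plane: z = sqrt(62)*I (simple).

Each pole is a simple zero of Q(z) = z^2 + 62, so Res(f, z₀) = P(z₀)/Q'(z₀) with P(z) = 8, Q'(z) = 2*z:
  Res(f, sqrt(62)*I) = (8)/(2*sqrt(62)*I) = -2*sqrt(62)*I/31

∫_{-∞}^{∞} f(x) dx = 2πi · (-2*sqrt(62)*I/31) = 4*sqrt(62)*pi/31

Final answer: 4*sqrt(62)*pi/31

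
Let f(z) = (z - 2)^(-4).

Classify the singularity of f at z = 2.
Write f(z) = g(z)/(z - 2)^4 with g(z) = 1.
g is entire and g(2) = 1 ≠ 0, so no factor of (z - 2) cancels: the Laurent expansion of f about z = 2 starts at the power -4, i.e. lim_{z→z₀} (z - z₀)^4 f(z) = 1 is finite and nonzero.
So z = 2 is a pole of order 4.

Final answer: pole of order 4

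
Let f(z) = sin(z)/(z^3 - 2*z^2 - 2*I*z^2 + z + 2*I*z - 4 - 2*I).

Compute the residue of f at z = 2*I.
(-2/15 - I/15)*sinh(2)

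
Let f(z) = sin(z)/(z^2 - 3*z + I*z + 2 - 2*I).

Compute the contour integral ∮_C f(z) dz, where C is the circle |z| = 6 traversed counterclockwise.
By the residue theorem, ∮_C f(z) dz = 2πi · (sum of the residues of f at the poles inside |z| = 6).

The denominator factors as (z - 2)*(z - 1 + I), so the singularities of f are simple poles at z = 2, z = 1 - I.
  |2|² = 4 < 36 = 6², so this pole is inside the contour.
  |1 - I|² = 2 < 36 = 6², so this pole is inside the contour.

With P(z) = sin(z) and Q(z) = z^2 - 3*z + I*z + 2 - 2*I, each pole is simple, so Res(f, z₀) = P(z₀)/Q'(z₀) with Q'(z) = 2*z - 3 + I.
  Res(f, 2) = P(2)/Q'(2) = (sin(2))/(1 + I) = (1/2 - I/2)*sin(2)
  Res(f, 1 - I) = P(1 - I)/Q'(1 - I) = (sin(1 - I))/(-1 - I) = (-1/2 + I/2)*sin(1 - I)

Sum of residues inside C: (1/2 - I/2)*sin(2) + (-1/2 + I/2)*sin(1 - I)
∮_C f(z) dz = 2πi · ((1/2 - I/2)*sin(2) + (-1/2 + I/2)*sin(1 - I)) = pi*(-1 - I)*sin(1 - I) + pi*(1 + I)*sin(2)

Final answer: pi*(-1 - I)*sin(1 - I) + pi*(1 + I)*sin(2)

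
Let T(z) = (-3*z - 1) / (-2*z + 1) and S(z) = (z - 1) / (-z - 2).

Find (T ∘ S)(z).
(2*z - 5)/(3*z)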